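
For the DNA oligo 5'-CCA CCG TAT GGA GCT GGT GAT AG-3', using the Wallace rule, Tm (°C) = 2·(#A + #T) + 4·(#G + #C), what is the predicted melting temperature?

72°C

T=5, C=5, G=8, A=5
So N_AT = 10 and N_GC = 13.
Tm = 2(10) + 4(13) = 20 + 52 = 72°C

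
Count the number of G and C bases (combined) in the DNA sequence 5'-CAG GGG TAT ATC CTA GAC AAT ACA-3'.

A=9, C=5, T=5, G=5
Total G or C: 5 + 5 = 10

10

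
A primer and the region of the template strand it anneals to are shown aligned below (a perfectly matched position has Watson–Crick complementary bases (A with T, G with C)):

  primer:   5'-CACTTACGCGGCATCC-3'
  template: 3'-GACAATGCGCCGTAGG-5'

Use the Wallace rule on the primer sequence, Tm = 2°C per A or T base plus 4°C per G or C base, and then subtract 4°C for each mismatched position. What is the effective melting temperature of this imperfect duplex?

Primer base counts: A=3, T=3, G=3, C=7 → A+T=6, G+C=10
Perfect-match Tm = 2(6) + 4(10) = 12 + 40 = 52°C
Mismatches (positions where the bases are not complementary): 2 (at positions 2, 3)
Effective Tm = 52 − 2×4 = 52 − 8 = 44°C

44°C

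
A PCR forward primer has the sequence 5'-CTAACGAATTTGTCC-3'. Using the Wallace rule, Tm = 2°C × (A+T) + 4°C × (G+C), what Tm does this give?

Counting bases: C=4, G=2, A=4, T=5
AT pairs contribute 9, GC pairs contribute 6.
Tm = 4·6 + 2·9 = 24 + 18 = 42°C

42°C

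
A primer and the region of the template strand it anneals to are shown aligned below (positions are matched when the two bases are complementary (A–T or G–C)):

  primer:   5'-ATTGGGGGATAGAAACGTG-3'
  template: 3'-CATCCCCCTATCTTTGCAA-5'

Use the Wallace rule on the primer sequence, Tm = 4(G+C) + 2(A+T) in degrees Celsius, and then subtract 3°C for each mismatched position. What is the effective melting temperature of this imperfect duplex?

Primer base counts: A=6, T=4, G=8, C=1 → A+T=10, G+C=9
Perfect-match Tm = 2(10) + 4(9) = 20 + 36 = 56°C
Mismatches (positions where the bases are not complementary): 3 (at positions 1, 3, 19)
Effective Tm = 56 − 3×3 = 56 − 9 = 47°C

47°C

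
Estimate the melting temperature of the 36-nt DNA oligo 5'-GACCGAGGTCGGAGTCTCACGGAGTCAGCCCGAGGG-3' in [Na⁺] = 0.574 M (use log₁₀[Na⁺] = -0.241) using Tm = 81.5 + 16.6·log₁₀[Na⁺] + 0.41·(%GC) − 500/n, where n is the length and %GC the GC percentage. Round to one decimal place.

92.1°C

Length n = 36. C=10, T=4, G=15, A=7
G+C = 25, so %GC = 25/36 × 100 = 69.444%
Salt term: 16.6 × (-0.241) = -4.001
GC term: 0.41 × 69.444 = 28.472; length term: −500/36 = −13.889
Tm = 81.5 + (-4.001) + 28.472 − 13.889 = 92.082 → 92.1°C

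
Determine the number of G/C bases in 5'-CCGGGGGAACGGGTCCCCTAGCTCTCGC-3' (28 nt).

21

Counting bases: C=11, T=4, G=10, A=3
G+C = 10 + 11 = 21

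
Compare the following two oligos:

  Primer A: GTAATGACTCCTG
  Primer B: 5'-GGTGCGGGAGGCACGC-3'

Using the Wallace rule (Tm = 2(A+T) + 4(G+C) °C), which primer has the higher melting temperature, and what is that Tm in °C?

Primer A: A+T=7, G+C=6 → Tm = 2(7)+4(6) = 38°C
Primer B: A+T=3, G+C=13 → Tm = 2(3)+4(13) = 58°C
38°C vs 58°C → primer B is higher.

Primer B, 58°C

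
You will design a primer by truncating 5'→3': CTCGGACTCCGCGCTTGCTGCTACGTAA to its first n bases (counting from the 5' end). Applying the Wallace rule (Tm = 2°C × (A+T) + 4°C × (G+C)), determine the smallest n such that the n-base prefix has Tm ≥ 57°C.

First 16 bases: CTCGGACTCCGCGCTT → Tm = 54°C (< 57°C)
First 17 bases: CTCGGACTCCGCGCTTG → Tm = 58°C (≥ 57°C)
Since every base adds ≥2°C, Tm only increases with n, so the threshold is first crossed at n = 17.

n = 17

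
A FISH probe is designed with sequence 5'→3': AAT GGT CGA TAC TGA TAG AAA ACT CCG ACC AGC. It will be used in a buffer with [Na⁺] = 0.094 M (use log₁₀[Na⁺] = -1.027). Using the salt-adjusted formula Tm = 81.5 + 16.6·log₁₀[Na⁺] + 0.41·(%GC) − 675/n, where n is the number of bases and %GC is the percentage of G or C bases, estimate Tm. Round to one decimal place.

Length n = 33. Scanning the sequence gives A=12, G=7, T=6, C=8.
G+C = 15, so %GC = 15/33 × 100 = 45.455%
Salt term: 16.6 × (-1.027) = -17.048
GC term: 0.41 × 45.455 = 18.637; length term: −675/33 = −20.455
Tm = 81.5 + (-17.048) + 18.637 − 20.455 = 62.634 → 62.6°C

62.6°C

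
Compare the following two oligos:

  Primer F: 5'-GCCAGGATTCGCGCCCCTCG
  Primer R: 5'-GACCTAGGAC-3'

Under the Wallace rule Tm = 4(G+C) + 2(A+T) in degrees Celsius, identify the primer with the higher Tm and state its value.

Primer F, 70°C

Primer F: A+T=5, G+C=15 → Tm = 2(5)+4(15) = 70°C
Primer R: A+T=4, G+C=6 → Tm = 2(4)+4(6) = 32°C
70°C vs 32°C → primer F is higher.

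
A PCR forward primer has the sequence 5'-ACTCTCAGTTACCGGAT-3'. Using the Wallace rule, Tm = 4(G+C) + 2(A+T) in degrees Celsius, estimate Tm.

50°C

Scanning the sequence gives C=5, G=3, T=5, A=4.
So N_AT = 9 and N_GC = 8.
Tm = 4·8 + 2·9 = 32 + 18 = 50°C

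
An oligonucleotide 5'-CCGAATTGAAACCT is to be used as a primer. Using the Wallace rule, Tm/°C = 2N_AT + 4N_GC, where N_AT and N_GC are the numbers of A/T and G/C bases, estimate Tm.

40°C

Scanning the sequence gives A=5, G=2, C=4, T=3.
So N_AT = 8 and N_GC = 6.
Tm = 2×8 + 4×6 = 40°C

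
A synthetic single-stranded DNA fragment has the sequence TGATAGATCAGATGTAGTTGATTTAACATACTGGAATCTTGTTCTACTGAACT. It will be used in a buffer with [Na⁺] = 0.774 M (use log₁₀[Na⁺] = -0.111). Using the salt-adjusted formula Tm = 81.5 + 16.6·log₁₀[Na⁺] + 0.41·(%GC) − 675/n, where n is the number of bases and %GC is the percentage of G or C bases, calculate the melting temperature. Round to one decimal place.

Length n = 53. Scanning the sequence gives C=7, T=20, A=16, G=10.
G+C = 17, so %GC = 17/53 × 100 = 32.075%
Salt term: 16.6 × (-0.111) = -1.843
GC term: 0.41 × 32.075 = 13.151; length term: −675/53 = −12.736
Tm = 81.5 + (-1.843) + 13.151 − 12.736 = 80.072 → 80.1°C

80.1°C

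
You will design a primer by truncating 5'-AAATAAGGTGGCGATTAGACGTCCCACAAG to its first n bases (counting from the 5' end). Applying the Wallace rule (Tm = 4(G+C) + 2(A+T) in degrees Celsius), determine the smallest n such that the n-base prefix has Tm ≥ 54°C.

n = 20

First 19 bases: AAATAAGGTGGCGATTAGA → Tm = 52°C (< 54°C)
First 20 bases: AAATAAGGTGGCGATTAGAC → Tm = 56°C (≥ 54°C)
Since every base adds ≥2°C, Tm only increases with n, so the threshold is first crossed at n = 20.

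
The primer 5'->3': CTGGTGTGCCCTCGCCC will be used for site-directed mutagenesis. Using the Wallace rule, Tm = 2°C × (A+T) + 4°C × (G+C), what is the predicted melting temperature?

Scanning the sequence gives T=4, G=5, A=0, C=8.
AT pairs contribute 4, GC pairs contribute 13.
Tm = 4·13 + 2·4 = 52 + 8 = 60°C

60°C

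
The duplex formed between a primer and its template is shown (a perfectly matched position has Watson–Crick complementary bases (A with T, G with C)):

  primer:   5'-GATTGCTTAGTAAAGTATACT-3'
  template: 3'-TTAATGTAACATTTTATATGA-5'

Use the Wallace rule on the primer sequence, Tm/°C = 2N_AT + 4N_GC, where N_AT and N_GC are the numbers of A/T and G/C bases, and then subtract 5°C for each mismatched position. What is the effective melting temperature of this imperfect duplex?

29°C

Primer base counts: A=7, T=8, G=4, C=2 → A+T=15, G+C=6
Perfect-match Tm = 2(15) + 4(6) = 30 + 24 = 54°C
Mismatches (positions where the bases are not complementary): 5 (at positions 1, 5, 7, 9, 15)
Effective Tm = 54 − 5×5 = 54 − 25 = 29°C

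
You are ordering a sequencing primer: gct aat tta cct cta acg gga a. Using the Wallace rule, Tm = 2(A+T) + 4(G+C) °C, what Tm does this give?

62°C

Scanning the sequence gives A=7, G=4, T=6, C=5.
A+T = 13, G+C = 9
Tm = 4·9 + 2·13 = 36 + 26 = 62°C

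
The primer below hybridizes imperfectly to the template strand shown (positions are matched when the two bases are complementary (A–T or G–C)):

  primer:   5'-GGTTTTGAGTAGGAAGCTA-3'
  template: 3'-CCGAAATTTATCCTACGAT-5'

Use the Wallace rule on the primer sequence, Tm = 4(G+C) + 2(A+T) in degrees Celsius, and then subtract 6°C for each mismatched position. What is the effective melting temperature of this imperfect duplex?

Primer base counts: A=5, T=6, G=7, C=1 → A+T=11, G+C=8
Perfect-match Tm = 2(11) + 4(8) = 22 + 32 = 54°C
Mismatches (positions where the bases are not complementary): 4 (at positions 3, 7, 9, 15)
Effective Tm = 54 − 4×6 = 54 − 24 = 30°C

30°C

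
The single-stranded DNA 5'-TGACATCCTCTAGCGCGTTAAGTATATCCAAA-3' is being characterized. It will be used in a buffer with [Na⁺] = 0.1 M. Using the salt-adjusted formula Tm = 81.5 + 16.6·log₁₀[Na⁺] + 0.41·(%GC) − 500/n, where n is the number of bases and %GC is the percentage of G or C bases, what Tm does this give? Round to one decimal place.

Length n = 32. Scanning the sequence gives A=10, T=9, C=8, G=5.
G+C = 13, so %GC = 13/32 × 100 = 40.625%
Salt term: 16.6 × (-1) = -16.6
GC term: 0.41 × 40.625 = 16.656; length term: −500/32 = −15.625
Tm = 81.5 + (-16.6) + 16.656 − 15.625 = 65.931 → 65.9°C

65.9°C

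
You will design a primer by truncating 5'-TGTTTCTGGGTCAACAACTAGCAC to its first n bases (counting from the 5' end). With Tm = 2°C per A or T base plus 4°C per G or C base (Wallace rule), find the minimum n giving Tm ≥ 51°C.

n = 18

First 17 bases: TGTTTCTGGGTCAACAA → Tm = 48°C (< 51°C)
First 18 bases: TGTTTCTGGGTCAACAAC → Tm = 52°C (≥ 51°C)
Each additional base adds 2°C (A/T) or 4°C (G/C), so Tm is non-decreasing in n; n = 18 is the first length to reach 51°C.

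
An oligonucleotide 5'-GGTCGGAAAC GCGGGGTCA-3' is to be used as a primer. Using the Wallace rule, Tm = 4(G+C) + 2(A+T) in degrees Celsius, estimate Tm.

64°C

Counting bases: T=2, A=4, G=9, C=4
A+T = 6, G+C = 13
Tm = 2×6 + 4×13 = 64°C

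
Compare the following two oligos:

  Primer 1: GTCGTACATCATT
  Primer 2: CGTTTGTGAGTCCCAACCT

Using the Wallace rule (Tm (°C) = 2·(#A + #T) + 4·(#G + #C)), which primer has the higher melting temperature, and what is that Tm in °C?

Primer 1: A+T=8, G+C=5 → Tm = 2(8)+4(5) = 36°C
Primer 2: A+T=9, G+C=10 → Tm = 2(9)+4(10) = 58°C
36°C vs 58°C → primer 2 is higher.

Primer 2, 58°C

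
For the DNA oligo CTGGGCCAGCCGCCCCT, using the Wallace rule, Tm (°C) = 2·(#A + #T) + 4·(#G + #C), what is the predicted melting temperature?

62°C

Scanning the sequence gives G=5, T=2, C=9, A=1.
A+T = 3, G+C = 14
Tm = 4·14 + 2·3 = 56 + 6 = 62°C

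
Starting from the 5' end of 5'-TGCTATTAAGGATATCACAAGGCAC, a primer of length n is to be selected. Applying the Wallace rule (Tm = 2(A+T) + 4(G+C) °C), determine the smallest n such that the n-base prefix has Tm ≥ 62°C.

First 22 bases: TGCTATTAAGGATATCACAAGG → Tm = 60°C (< 62°C)
First 23 bases: TGCTATTAAGGATATCACAAGGC → Tm = 64°C (≥ 62°C)
Each additional base adds 2°C (A/T) or 4°C (G/C), so Tm is non-decreasing in n; n = 23 is the first length to reach 62°C.

n = 23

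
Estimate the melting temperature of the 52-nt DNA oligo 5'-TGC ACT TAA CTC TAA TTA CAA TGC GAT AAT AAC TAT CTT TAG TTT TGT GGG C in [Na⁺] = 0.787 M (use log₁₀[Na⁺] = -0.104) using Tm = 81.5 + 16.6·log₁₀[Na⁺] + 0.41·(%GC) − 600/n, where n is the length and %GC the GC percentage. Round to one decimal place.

Length n = 52. Counting bases: T=20, G=8, C=9, A=15
G+C = 17, so %GC = 17/52 × 100 = 32.692%
Salt term: 16.6 × (-0.104) = -1.726
GC term: 0.41 × 32.692 = 13.404; length term: −600/52 = −11.538
Tm = 81.5 + (-1.726) + 13.404 − 11.538 = 81.64 → 81.6°C

81.6°C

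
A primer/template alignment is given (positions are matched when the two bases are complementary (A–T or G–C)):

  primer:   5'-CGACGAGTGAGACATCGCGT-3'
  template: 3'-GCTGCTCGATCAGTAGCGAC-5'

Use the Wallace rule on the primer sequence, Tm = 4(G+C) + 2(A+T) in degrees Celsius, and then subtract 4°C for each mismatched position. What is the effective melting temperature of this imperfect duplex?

44°C

Primer base counts: A=5, T=3, G=7, C=5 → A+T=8, G+C=12
Perfect-match Tm = 2(8) + 4(12) = 16 + 48 = 64°C
Mismatches (positions where the bases are not complementary): 5 (at positions 8, 9, 12, 19, 20)
Effective Tm = 64 − 5×4 = 64 − 20 = 44°C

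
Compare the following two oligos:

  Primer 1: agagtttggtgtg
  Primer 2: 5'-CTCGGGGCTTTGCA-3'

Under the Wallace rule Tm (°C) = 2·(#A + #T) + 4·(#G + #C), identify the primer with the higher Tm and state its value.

Primer 1: A+T=7, G+C=6 → Tm = 2(7)+4(6) = 38°C
Primer 2: A+T=5, G+C=9 → Tm = 2(5)+4(9) = 46°C
38°C vs 46°C → primer 2 is higher.

Primer 2, 46°C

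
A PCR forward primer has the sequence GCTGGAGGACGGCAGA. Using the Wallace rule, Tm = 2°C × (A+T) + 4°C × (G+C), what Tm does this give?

54°C

Scanning the sequence gives A=4, T=1, G=8, C=3.
So N_AT = 5 and N_GC = 11.
Tm = 2×5 + 4×11 = 54°C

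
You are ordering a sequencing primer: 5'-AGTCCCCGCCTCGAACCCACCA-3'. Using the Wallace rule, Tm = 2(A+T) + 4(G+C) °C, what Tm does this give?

74°C

A=5, T=2, C=12, G=3
So N_AT = 7 and N_GC = 15.
Tm = 2×7 + 4×15 = 74°C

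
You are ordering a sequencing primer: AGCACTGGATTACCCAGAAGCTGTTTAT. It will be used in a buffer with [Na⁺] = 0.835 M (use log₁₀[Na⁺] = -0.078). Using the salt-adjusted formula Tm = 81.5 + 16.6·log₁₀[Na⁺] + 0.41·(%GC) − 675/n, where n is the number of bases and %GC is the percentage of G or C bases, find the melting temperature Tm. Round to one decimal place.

Length n = 28. T=8, G=6, A=8, C=6
G+C = 12, so %GC = 12/28 × 100 = 42.857%
Salt term: 16.6 × (-0.078) = -1.295
GC term: 0.41 × 42.857 = 17.571; length term: −675/28 = −24.107
Tm = 81.5 + (-1.295) + 17.571 − 24.107 = 73.669 → 73.7°C

73.7°C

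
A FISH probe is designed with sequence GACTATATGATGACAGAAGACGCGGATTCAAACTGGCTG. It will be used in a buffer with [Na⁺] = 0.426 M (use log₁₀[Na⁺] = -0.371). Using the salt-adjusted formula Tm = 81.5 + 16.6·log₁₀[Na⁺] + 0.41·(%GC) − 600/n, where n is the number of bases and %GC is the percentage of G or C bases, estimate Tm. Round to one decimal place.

Length n = 39. Counting bases: C=7, A=13, T=8, G=11
G+C = 18, so %GC = 18/39 × 100 = 46.154%
Salt term: 16.6 × (-0.371) = -6.159
GC term: 0.41 × 46.154 = 18.923; length term: −600/39 = −15.385
Tm = 81.5 + (-6.159) + 18.923 − 15.385 = 78.879 → 78.9°C

78.9°C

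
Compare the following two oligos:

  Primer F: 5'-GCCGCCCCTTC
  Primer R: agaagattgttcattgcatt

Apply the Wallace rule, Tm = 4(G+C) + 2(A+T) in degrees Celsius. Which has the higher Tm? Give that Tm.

Primer F: A+T=2, G+C=9 → Tm = 2(2)+4(9) = 40°C
Primer R: A+T=14, G+C=6 → Tm = 2(14)+4(6) = 52°C
40°C vs 52°C → primer R is higher.

Primer R, 52°C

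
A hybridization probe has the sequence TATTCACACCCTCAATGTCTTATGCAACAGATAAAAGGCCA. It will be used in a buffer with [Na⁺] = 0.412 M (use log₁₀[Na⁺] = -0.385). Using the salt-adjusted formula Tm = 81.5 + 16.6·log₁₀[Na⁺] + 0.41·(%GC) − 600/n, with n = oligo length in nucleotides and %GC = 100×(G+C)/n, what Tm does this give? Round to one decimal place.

76.5°C

Length n = 41. Counting bases: C=11, A=15, G=5, T=10
G+C = 16, so %GC = 16/41 × 100 = 39.024%
Salt term: 16.6 × (-0.385) = -6.391
GC term: 0.41 × 39.024 = 16; length term: −600/41 = −14.634
Tm = 81.5 + (-6.391) + 16 − 14.634 = 76.475 → 76.5°C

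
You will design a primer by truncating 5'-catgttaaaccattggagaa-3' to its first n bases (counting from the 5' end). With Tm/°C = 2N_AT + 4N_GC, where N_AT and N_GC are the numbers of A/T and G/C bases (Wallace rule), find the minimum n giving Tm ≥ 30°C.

n = 11

First 10 bases: CATGTTAAAC → Tm = 26°C (< 30°C)
First 11 bases: CATGTTAAACC → Tm = 30°C (≥ 30°C)
Each additional base adds 2°C (A/T) or 4°C (G/C), so Tm is non-decreasing in n; n = 11 is the first length to reach 30°C.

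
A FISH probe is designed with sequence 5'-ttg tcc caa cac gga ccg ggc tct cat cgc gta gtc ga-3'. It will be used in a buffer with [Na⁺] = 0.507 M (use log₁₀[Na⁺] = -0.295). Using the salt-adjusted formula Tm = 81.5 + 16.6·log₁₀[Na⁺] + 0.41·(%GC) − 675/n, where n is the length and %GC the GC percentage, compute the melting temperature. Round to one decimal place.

83.7°C

Length n = 38. Base counts: A=7, T=8, G=10, C=13
G+C = 23, so %GC = 23/38 × 100 = 60.526%
Salt term: 16.6 × (-0.295) = -4.897
GC term: 0.41 × 60.526 = 24.816; length term: −675/38 = −17.763
Tm = 81.5 + (-4.897) + 24.816 − 17.763 = 83.656 → 83.7°C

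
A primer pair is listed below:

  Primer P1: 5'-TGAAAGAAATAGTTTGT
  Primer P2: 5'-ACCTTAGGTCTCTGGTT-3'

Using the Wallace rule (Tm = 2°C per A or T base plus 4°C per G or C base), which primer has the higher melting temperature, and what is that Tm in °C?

Primer P2, 50°C

Primer P1: A+T=13, G+C=4 → Tm = 2(13)+4(4) = 42°C
Primer P2: A+T=9, G+C=8 → Tm = 2(9)+4(8) = 50°C
42°C vs 50°C → primer P2 is higher.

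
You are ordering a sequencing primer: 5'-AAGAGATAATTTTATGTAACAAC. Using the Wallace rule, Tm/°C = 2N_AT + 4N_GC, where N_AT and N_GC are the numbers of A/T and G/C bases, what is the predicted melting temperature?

Scanning the sequence gives G=3, A=11, T=7, C=2.
So N_AT = 18 and N_GC = 5.
Tm = 2×18 + 4×5 = 56°C

56°C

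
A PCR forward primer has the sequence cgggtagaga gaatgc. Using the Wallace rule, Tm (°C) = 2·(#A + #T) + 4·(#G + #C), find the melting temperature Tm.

50°C

Counting bases: G=7, T=2, A=5, C=2
A+T = 7, G+C = 9
Tm = 2(7) + 4(9) = 14 + 36 = 50°C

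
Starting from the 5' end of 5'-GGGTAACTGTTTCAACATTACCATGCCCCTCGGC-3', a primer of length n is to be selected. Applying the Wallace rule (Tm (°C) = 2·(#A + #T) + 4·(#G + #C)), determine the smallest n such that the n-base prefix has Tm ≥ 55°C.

First 20 bases: GGGTAACTGTTTCAACATTA → Tm = 54°C (< 55°C)
First 21 bases: GGGTAACTGTTTCAACATTAC → Tm = 58°C (≥ 55°C)
Since every base adds ≥2°C, Tm only increases with n, so the threshold is first crossed at n = 21.

n = 21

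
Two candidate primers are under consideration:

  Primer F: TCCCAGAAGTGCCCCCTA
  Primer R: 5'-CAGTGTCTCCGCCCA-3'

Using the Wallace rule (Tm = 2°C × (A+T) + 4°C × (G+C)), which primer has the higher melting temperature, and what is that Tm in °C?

Primer F, 58°C

Primer F: A+T=7, G+C=11 → Tm = 2(7)+4(11) = 58°C
Primer R: A+T=5, G+C=10 → Tm = 2(5)+4(10) = 50°C
58°C vs 50°C → primer F is higher.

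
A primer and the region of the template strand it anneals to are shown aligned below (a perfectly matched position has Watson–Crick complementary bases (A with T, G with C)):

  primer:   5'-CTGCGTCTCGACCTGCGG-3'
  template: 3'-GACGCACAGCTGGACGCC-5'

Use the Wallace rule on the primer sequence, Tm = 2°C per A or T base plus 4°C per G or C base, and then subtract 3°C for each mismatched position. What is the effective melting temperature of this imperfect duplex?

59°C

Primer base counts: A=1, T=4, G=6, C=7 → A+T=5, G+C=13
Perfect-match Tm = 2(5) + 4(13) = 10 + 52 = 62°C
Mismatches (positions where the bases are not complementary): 1 (at position 7)
Effective Tm = 62 − 1×3 = 62 − 3 = 59°C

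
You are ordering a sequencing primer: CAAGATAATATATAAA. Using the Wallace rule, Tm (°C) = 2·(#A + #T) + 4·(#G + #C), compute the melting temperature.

Scanning the sequence gives G=1, C=1, A=10, T=4.
So N_AT = 14 and N_GC = 2.
Tm = 2(14) + 4(2) = 28 + 8 = 36°C

36°C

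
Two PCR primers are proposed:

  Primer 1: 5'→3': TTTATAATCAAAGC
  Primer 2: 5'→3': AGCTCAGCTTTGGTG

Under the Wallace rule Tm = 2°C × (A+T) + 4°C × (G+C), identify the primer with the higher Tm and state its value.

Primer 1: A+T=11, G+C=3 → Tm = 2(11)+4(3) = 34°C
Primer 2: A+T=7, G+C=8 → Tm = 2(7)+4(8) = 46°C
34°C vs 46°C → primer 2 is higher.

Primer 2, 46°C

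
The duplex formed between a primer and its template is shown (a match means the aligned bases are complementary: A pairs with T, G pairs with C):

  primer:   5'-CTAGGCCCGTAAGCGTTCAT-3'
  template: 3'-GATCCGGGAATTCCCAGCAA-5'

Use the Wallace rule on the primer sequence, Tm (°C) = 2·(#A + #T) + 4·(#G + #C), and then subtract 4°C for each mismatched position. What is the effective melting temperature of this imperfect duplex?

42°C

Primer base counts: A=4, T=5, G=5, C=6 → A+T=9, G+C=11
Perfect-match Tm = 2(9) + 4(11) = 18 + 44 = 62°C
Mismatches (positions where the bases are not complementary): 5 (at positions 9, 14, 17, 18, 19)
Effective Tm = 62 − 5×4 = 62 − 20 = 42°C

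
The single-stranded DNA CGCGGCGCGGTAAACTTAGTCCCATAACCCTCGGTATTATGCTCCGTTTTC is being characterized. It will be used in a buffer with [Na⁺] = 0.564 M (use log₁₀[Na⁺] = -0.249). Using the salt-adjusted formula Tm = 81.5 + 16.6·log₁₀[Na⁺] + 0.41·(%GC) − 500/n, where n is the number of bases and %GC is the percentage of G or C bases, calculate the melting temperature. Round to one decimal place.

Length n = 51. Base counts: T=15, G=11, C=16, A=9
G+C = 27, so %GC = 27/51 × 100 = 52.941%
Salt term: 16.6 × (-0.249) = -4.133
GC term: 0.41 × 52.941 = 21.706; length term: −500/51 = −9.804
Tm = 81.5 + (-4.133) + 21.706 − 9.804 = 89.269 → 89.3°C

89.3°C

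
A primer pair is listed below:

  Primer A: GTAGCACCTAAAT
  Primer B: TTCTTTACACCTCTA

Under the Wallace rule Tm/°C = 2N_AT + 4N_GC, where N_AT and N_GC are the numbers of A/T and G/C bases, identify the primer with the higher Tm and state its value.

Primer A: A+T=8, G+C=5 → Tm = 2(8)+4(5) = 36°C
Primer B: A+T=10, G+C=5 → Tm = 2(10)+4(5) = 40°C
36°C vs 40°C → primer B is higher.

Primer B, 40°C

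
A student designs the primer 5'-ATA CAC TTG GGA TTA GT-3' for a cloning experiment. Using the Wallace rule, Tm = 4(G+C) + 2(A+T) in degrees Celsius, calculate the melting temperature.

46°C

Scanning the sequence gives C=2, G=4, T=6, A=5.
So N_AT = 11 and N_GC = 6.
Tm = 4·6 + 2·11 = 24 + 22 = 46°C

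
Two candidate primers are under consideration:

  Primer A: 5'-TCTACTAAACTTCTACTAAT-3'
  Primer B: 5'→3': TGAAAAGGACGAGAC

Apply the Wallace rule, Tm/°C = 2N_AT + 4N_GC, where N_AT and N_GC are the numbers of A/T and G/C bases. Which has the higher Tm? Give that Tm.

Primer A, 50°C

Primer A: A+T=15, G+C=5 → Tm = 2(15)+4(5) = 50°C
Primer B: A+T=8, G+C=7 → Tm = 2(8)+4(7) = 44°C
50°C vs 44°C → primer A is higher.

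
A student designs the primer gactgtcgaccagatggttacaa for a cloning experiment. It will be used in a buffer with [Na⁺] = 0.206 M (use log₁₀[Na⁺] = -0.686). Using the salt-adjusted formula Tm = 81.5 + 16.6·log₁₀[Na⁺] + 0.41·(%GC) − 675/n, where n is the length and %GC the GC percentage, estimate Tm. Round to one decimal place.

Length n = 23. T=5, A=7, G=6, C=5
G+C = 11, so %GC = 11/23 × 100 = 47.826%
Salt term: 16.6 × (-0.686) = -11.388
GC term: 0.41 × 47.826 = 19.609; length term: −675/23 = −29.348
Tm = 81.5 + (-11.388) + 19.609 − 29.348 = 60.373 → 60.4°C

60.4°C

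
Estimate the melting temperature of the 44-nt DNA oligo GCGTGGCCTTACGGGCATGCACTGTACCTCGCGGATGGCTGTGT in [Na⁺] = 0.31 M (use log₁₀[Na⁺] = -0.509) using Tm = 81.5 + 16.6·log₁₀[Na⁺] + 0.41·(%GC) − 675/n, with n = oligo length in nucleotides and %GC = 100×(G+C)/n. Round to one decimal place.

83.8°C

Length n = 44. Scanning the sequence gives G=16, A=5, T=11, C=12.
G+C = 28, so %GC = 28/44 × 100 = 63.636%
Salt term: 16.6 × (-0.509) = -8.449
GC term: 0.41 × 63.636 = 26.091; length term: −675/44 = −15.341
Tm = 81.5 + (-8.449) + 26.091 − 15.341 = 83.801 → 83.8°C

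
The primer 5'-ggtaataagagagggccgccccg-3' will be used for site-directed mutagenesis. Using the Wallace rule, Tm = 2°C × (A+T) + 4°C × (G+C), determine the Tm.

T=2, A=6, G=9, C=6
AT pairs contribute 8, GC pairs contribute 15.
Tm = 4·15 + 2·8 = 60 + 16 = 76°C

76°C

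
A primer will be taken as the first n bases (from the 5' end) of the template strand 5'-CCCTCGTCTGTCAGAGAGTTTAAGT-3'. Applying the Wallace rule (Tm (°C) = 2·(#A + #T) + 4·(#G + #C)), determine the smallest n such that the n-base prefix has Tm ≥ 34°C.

n = 10

First 9 bases: CCCTCGTCT → Tm = 30°C (< 34°C)
First 10 bases: CCCTCGTCTG → Tm = 34°C (≥ 34°C)
Each additional base adds 2°C (A/T) or 4°C (G/C), so Tm is non-decreasing in n; n = 10 is the first length to reach 34°C.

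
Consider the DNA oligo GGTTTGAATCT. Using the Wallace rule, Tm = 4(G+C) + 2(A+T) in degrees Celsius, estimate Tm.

30°C

Counting bases: G=3, T=5, C=1, A=2
AT pairs contribute 7, GC pairs contribute 4.
Tm = 2×7 + 4×4 = 30°C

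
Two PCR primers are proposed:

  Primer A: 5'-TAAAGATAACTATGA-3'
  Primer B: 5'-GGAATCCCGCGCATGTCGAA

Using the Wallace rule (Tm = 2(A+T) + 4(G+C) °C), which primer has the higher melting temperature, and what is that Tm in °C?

Primer A: A+T=12, G+C=3 → Tm = 2(12)+4(3) = 36°C
Primer B: A+T=8, G+C=12 → Tm = 2(8)+4(12) = 64°C
36°C vs 64°C → primer B is higher.

Primer B, 64°C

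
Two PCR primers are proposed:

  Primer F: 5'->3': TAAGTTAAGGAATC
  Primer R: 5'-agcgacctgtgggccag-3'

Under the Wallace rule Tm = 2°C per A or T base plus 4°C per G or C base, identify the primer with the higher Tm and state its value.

Primer R, 58°C

Primer F: A+T=10, G+C=4 → Tm = 2(10)+4(4) = 36°C
Primer R: A+T=5, G+C=12 → Tm = 2(5)+4(12) = 58°C
36°C vs 58°C → primer R is higher.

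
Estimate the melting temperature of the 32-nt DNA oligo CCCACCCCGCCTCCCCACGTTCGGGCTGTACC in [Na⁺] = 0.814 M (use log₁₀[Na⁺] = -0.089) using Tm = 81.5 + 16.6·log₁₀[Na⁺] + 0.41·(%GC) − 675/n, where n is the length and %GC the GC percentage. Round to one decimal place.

Length n = 32. G=6, T=5, C=18, A=3
G+C = 24, so %GC = 24/32 × 100 = 75%
Salt term: 16.6 × (-0.089) = -1.477
GC term: 0.41 × 75 = 30.75; length term: −675/32 = −21.094
Tm = 81.5 + (-1.477) + 30.75 − 21.094 = 89.679 → 89.7°C

89.7°C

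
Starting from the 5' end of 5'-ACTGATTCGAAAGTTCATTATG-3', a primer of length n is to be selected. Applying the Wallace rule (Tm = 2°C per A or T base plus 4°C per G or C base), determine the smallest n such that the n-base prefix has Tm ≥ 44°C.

First 15 bases: ACTGATTCGAAAGTT → Tm = 40°C (< 44°C)
First 16 bases: ACTGATTCGAAAGTTC → Tm = 44°C (≥ 44°C)
Since every base adds ≥2°C, Tm only increases with n, so the threshold is first crossed at n = 16.

n = 16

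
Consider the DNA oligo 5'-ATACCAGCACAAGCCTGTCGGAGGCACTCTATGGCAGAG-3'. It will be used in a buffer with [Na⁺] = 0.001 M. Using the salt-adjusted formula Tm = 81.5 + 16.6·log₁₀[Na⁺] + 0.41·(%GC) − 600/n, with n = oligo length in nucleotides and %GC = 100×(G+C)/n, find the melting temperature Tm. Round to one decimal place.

39.4°C

Length n = 39. C=11, A=11, G=11, T=6
G+C = 22, so %GC = 22/39 × 100 = 56.41%
Salt term: 16.6 × (-3) = -49.8
GC term: 0.41 × 56.41 = 23.128; length term: −600/39 = −15.385
Tm = 81.5 + (-49.8) + 23.128 − 15.385 = 39.443 → 39.4°C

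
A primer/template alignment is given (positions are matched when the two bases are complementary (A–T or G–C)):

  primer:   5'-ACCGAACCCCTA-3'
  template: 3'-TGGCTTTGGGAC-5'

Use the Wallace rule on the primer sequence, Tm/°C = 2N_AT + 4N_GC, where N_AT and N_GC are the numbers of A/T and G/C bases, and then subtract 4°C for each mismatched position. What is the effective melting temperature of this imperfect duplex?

Primer base counts: A=4, T=1, G=1, C=6 → A+T=5, G+C=7
Perfect-match Tm = 2(5) + 4(7) = 10 + 28 = 38°C
Mismatches (positions where the bases are not complementary): 2 (at positions 7, 12)
Effective Tm = 38 − 2×4 = 38 − 8 = 30°C

30°C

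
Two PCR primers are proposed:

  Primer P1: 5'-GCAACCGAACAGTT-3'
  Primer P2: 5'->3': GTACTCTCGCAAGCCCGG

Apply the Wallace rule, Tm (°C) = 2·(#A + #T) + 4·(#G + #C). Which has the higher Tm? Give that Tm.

Primer P1: A+T=7, G+C=7 → Tm = 2(7)+4(7) = 42°C
Primer P2: A+T=6, G+C=12 → Tm = 2(6)+4(12) = 60°C
42°C vs 60°C → primer P2 is higher.

Primer P2, 60°C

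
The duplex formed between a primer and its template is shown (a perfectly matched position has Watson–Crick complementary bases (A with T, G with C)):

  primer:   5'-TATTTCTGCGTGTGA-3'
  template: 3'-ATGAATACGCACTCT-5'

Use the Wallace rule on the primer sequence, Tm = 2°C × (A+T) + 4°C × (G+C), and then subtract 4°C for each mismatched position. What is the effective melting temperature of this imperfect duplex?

Primer base counts: A=2, T=7, G=4, C=2 → A+T=9, G+C=6
Perfect-match Tm = 2(9) + 4(6) = 18 + 24 = 42°C
Mismatches (positions where the bases are not complementary): 3 (at positions 3, 6, 13)
Effective Tm = 42 − 3×4 = 42 − 12 = 30°C

30°C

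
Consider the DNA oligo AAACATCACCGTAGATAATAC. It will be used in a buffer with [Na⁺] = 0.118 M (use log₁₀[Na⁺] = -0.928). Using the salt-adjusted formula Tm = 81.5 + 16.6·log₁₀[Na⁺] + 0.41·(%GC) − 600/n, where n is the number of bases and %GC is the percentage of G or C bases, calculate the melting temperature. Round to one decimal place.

51.2°C

Length n = 21. Scanning the sequence gives C=5, T=4, G=2, A=10.
G+C = 7, so %GC = 7/21 × 100 = 33.333%
Salt term: 16.6 × (-0.928) = -15.405
GC term: 0.41 × 33.333 = 13.667; length term: −600/21 = −28.571
Tm = 81.5 + (-15.405) + 13.667 − 28.571 = 51.191 → 51.2°C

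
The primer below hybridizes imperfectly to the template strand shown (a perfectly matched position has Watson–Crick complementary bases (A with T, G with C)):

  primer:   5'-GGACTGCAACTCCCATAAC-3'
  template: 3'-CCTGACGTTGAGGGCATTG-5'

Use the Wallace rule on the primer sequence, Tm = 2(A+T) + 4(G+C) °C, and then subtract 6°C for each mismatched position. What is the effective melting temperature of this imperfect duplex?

Primer base counts: A=6, T=3, G=3, C=7 → A+T=9, G+C=10
Perfect-match Tm = 2(9) + 4(10) = 18 + 40 = 58°C
Mismatches (positions where the bases are not complementary): 1 (at position 15)
Effective Tm = 58 − 1×6 = 58 − 6 = 52°C

52°C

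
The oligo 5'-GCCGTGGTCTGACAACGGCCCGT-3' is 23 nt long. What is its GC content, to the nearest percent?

70%

Counting bases: G=8, C=8, A=3, T=4
G+C = 8 + 8 = 16 out of 23 bases
%GC = 16/23 × 100 = 69.57% ≈ 70%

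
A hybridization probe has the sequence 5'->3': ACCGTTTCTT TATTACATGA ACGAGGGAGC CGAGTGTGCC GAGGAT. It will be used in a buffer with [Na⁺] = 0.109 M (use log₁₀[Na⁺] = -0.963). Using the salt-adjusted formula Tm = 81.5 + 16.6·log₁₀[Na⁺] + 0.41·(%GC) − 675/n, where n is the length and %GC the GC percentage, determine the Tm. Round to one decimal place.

71.3°C

Length n = 46. Counting bases: A=11, C=9, T=12, G=14
G+C = 23, so %GC = 23/46 × 100 = 50%
Salt term: 16.6 × (-0.963) = -15.986
GC term: 0.41 × 50 = 20.5; length term: −675/46 = −14.674
Tm = 81.5 + (-15.986) + 20.5 − 14.674 = 71.34 → 71.3°C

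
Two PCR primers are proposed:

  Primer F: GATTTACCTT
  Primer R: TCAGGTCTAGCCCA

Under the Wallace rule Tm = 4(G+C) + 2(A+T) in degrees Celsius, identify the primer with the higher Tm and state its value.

Primer F: A+T=7, G+C=3 → Tm = 2(7)+4(3) = 26°C
Primer R: A+T=6, G+C=8 → Tm = 2(6)+4(8) = 44°C
26°C vs 44°C → primer R is higher.

Primer R, 44°C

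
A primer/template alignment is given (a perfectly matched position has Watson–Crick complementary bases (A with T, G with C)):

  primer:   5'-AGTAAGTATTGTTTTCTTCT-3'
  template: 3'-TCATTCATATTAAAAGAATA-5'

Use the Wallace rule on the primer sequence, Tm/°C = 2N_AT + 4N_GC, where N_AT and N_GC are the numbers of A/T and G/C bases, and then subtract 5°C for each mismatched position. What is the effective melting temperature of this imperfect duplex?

35°C

Primer base counts: A=4, T=11, G=3, C=2 → A+T=15, G+C=5
Perfect-match Tm = 2(15) + 4(5) = 30 + 20 = 50°C
Mismatches (positions where the bases are not complementary): 3 (at positions 10, 11, 19)
Effective Tm = 50 − 3×5 = 50 − 15 = 35°C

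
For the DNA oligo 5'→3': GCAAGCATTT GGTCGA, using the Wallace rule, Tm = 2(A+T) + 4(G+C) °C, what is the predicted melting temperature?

48°C

C=3, A=4, G=5, T=4
A+T = 8, G+C = 8
Tm = 4·8 + 2·8 = 32 + 16 = 48°C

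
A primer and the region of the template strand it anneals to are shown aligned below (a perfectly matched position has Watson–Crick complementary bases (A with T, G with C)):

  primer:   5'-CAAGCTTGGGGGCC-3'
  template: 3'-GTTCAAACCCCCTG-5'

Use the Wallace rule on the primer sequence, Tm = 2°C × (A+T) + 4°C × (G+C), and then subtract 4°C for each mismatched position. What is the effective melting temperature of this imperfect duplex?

Primer base counts: A=2, T=2, G=6, C=4 → A+T=4, G+C=10
Perfect-match Tm = 2(4) + 4(10) = 8 + 40 = 48°C
Mismatches (positions where the bases are not complementary): 2 (at positions 5, 13)
Effective Tm = 48 − 2×4 = 48 − 8 = 40°C

40°C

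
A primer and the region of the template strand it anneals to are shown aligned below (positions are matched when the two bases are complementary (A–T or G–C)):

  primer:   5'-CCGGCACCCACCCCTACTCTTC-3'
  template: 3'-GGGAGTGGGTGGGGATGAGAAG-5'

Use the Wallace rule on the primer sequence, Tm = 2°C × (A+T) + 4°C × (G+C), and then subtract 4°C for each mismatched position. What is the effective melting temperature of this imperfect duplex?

66°C

Primer base counts: A=3, T=4, G=2, C=13 → A+T=7, G+C=15
Perfect-match Tm = 2(7) + 4(15) = 14 + 60 = 74°C
Mismatches (positions where the bases are not complementary): 2 (at positions 3, 4)
Effective Tm = 74 − 2×4 = 74 − 8 = 66°C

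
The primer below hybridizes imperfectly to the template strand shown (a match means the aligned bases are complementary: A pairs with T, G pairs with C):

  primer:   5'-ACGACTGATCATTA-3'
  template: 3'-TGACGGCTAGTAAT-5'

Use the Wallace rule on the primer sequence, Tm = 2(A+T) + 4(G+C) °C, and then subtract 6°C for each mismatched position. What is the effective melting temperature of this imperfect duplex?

Primer base counts: A=5, T=4, G=2, C=3 → A+T=9, G+C=5
Perfect-match Tm = 2(9) + 4(5) = 18 + 20 = 38°C
Mismatches (positions where the bases are not complementary): 3 (at positions 3, 4, 6)
Effective Tm = 38 − 3×6 = 38 − 18 = 20°C

20°C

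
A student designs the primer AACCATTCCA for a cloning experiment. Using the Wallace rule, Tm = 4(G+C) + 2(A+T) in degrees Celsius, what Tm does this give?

28°C

Counting bases: C=4, T=2, G=0, A=4
So N_AT = 6 and N_GC = 4.
Tm = 2(6) + 4(4) = 12 + 16 = 28°C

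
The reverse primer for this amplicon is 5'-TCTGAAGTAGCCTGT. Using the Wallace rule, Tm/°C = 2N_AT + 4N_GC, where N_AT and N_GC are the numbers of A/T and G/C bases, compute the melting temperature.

T=5, G=4, A=3, C=3
So N_AT = 8 and N_GC = 7.
Tm = 2×8 + 4×7 = 44°C

44°C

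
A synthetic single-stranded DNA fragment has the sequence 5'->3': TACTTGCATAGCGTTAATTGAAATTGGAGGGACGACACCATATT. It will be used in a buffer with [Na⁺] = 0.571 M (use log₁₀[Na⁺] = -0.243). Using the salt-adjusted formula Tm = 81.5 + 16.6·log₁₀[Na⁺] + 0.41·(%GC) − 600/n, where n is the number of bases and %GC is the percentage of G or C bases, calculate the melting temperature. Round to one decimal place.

Length n = 44. Counting bases: G=10, C=7, T=13, A=14
G+C = 17, so %GC = 17/44 × 100 = 38.636%
Salt term: 16.6 × (-0.243) = -4.034
GC term: 0.41 × 38.636 = 15.841; length term: −600/44 = −13.636
Tm = 81.5 + (-4.034) + 15.841 − 13.636 = 79.671 → 79.7°C

79.7°C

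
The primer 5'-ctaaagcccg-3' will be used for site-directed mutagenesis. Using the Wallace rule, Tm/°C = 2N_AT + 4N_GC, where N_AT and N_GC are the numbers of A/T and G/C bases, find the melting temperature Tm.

32°C

C=4, G=2, T=1, A=3
So N_AT = 4 and N_GC = 6.
Tm = 2(4) + 4(6) = 8 + 24 = 32°C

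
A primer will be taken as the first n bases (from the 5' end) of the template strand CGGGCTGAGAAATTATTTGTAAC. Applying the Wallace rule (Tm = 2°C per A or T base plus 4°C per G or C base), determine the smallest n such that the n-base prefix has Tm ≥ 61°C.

n = 23

First 22 bases: CGGGCTGAGAAATTATTTGTAA → Tm = 60°C (< 61°C)
First 23 bases: CGGGCTGAGAAATTATTTGTAAC → Tm = 64°C (≥ 61°C)
Since every base adds ≥2°C, Tm only increases with n, so the threshold is first crossed at n = 23.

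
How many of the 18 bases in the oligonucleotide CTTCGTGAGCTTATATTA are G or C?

T=8, G=3, A=4, C=3
G+C = 3 + 3 = 6

6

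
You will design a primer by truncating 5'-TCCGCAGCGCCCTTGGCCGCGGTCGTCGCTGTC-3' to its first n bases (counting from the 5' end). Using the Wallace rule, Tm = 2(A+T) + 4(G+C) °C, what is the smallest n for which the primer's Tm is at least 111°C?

First 31 bases: TCCGCAGCGCCCTTGGCCGCGGTCGTCGCTG → Tm = 110°C (< 111°C)
First 32 bases: TCCGCAGCGCCCTTGGCCGCGGTCGTCGCTGT → Tm = 112°C (≥ 111°C)
Since every base adds ≥2°C, Tm only increases with n, so the threshold is first crossed at n = 32.

n = 32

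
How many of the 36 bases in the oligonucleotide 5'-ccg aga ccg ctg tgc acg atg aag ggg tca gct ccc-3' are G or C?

24

Base counts: A=7, C=12, G=12, T=5
G+C = 12 + 12 = 24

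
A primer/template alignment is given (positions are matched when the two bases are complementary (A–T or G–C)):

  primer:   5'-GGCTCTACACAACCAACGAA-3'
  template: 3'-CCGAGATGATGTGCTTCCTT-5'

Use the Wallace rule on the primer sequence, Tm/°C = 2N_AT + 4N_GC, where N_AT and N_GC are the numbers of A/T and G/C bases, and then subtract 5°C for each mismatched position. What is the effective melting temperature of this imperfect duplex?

Primer base counts: A=8, T=2, G=3, C=7 → A+T=10, G+C=10
Perfect-match Tm = 2(10) + 4(10) = 20 + 40 = 60°C
Mismatches (positions where the bases are not complementary): 5 (at positions 9, 10, 11, 14, 17)
Effective Tm = 60 − 5×5 = 60 − 25 = 35°C

35°C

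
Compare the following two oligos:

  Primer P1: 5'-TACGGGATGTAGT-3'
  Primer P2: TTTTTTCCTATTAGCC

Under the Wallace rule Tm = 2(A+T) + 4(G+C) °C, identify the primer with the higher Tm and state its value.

Primer P1: A+T=7, G+C=6 → Tm = 2(7)+4(6) = 38°C
Primer P2: A+T=11, G+C=5 → Tm = 2(11)+4(5) = 42°C
38°C vs 42°C → primer P2 is higher.

Primer P2, 42°C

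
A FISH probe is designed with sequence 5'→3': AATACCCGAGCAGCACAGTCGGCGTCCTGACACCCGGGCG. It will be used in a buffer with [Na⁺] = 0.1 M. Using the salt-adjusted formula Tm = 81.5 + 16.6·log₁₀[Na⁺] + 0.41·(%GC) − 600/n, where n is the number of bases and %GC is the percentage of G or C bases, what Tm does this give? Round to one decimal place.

Length n = 40. Counting bases: G=12, A=9, C=15, T=4
G+C = 27, so %GC = 27/40 × 100 = 67.5%
Salt term: 16.6 × (-1) = -16.6
GC term: 0.41 × 67.5 = 27.675; length term: −600/40 = −15
Tm = 81.5 + (-16.6) + 27.675 − 15 = 77.575 → 77.6°C

77.6°C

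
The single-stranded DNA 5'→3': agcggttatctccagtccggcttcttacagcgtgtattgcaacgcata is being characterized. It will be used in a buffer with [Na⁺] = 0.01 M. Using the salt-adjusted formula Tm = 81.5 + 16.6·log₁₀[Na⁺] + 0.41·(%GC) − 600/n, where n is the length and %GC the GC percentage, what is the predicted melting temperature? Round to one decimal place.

56.3°C

Length n = 48. Base counts: C=13, G=11, A=10, T=14
G+C = 24, so %GC = 24/48 × 100 = 50%
Salt term: 16.6 × (-2) = -33.2
GC term: 0.41 × 50 = 20.5; length term: −600/48 = −12.5
Tm = 81.5 + (-33.2) + 20.5 − 12.5 = 56.3 → 56.3°C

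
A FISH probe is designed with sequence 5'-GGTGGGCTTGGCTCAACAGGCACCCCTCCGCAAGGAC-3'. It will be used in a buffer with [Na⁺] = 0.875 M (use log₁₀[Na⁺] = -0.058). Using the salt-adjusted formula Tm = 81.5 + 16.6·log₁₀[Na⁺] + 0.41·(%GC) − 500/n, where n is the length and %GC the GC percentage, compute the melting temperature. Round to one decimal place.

Length n = 37. Scanning the sequence gives C=13, G=12, A=7, T=5.
G+C = 25, so %GC = 25/37 × 100 = 67.568%
Salt term: 16.6 × (-0.058) = -0.963
GC term: 0.41 × 67.568 = 27.703; length term: −500/37 = −13.514
Tm = 81.5 + (-0.963) + 27.703 − 13.514 = 94.726 → 94.7°C

94.7°C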